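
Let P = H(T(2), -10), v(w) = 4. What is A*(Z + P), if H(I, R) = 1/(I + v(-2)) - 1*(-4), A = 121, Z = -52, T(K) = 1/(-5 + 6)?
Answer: -28919/5 ≈ -5783.8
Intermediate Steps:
T(K) = 1 (T(K) = 1/1 = 1)
H(I, R) = 4 + 1/(4 + I) (H(I, R) = 1/(I + 4) - 1*(-4) = 1/(4 + I) + 4 = 4 + 1/(4 + I))
P = 21/5 (P = (17 + 4*1)/(4 + 1) = (17 + 4)/5 = (⅕)*21 = 21/5 ≈ 4.2000)
A*(Z + P) = 121*(-52 + 21/5) = 121*(-239/5) = -28919/5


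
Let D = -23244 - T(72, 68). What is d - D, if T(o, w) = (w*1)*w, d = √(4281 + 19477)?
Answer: 27868 + √23758 ≈ 28022.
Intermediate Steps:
d = √23758 ≈ 154.14
T(o, w) = w² (T(o, w) = w*w = w²)
D = -27868 (D = -23244 - 1*68² = -23244 - 1*4624 = -23244 - 4624 = -27868)
d - D = √23758 - 1*(-27868) = √23758 + 27868 = 27868 + √23758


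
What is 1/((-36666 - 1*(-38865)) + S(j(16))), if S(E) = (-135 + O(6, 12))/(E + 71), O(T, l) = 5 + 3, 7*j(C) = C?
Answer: 513/1127198 ≈ 0.00045511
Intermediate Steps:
j(C) = C/7
O(T, l) = 8
S(E) = -127/(71 + E) (S(E) = (-135 + 8)/(E + 71) = -127/(71 + E))
1/((-36666 - 1*(-38865)) + S(j(16))) = 1/((-36666 - 1*(-38865)) - 127/(71 + (⅐)*16)) = 1/((-36666 + 38865) - 127/(71 + 16/7)) = 1/(2199 - 127/513/7) = 1/(2199 - 127*7/513) = 1/(2199 - 889/513) = 1/(1127198/513) = 513/1127198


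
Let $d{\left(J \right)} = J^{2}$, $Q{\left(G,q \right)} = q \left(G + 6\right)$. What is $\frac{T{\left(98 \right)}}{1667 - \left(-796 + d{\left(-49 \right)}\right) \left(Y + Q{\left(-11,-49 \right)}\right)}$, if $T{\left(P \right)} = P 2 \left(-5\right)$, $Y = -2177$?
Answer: $- \frac{980}{3102527} \approx -0.00031587$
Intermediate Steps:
$Q{\left(G,q \right)} = q \left(6 + G\right)$
$T{\left(P \right)} = - 10 P$ ($T{\left(P \right)} = 2 P \left(-5\right) = - 10 P$)
$\frac{T{\left(98 \right)}}{1667 - \left(-796 + d{\left(-49 \right)}\right) \left(Y + Q{\left(-11,-49 \right)}\right)} = \frac{\left(-10\right) 98}{1667 - \left(-796 + \left(-49\right)^{2}\right) \left(-2177 - 49 \left(6 - 11\right)\right)} = - \frac{980}{1667 - \left(-796 + 2401\right) \left(-2177 - -245\right)} = - \frac{980}{1667 - 1605 \left(-2177 + 245\right)} = - \frac{980}{1667 - 1605 \left(-1932\right)} = - \frac{980}{1667 - -3100860} = - \frac{980}{1667 + 3100860} = - \frac{980}{3102527}$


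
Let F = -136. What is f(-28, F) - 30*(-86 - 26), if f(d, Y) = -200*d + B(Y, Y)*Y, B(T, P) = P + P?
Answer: 45952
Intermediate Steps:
B(T, P) = 2*P
f(d, Y) = -200*d + 2*Y² (f(d, Y) = -200*d + (2*Y)*Y = -200*d + 2*Y²)
f(-28, F) - 30*(-86 - 26) = (-200*(-28) + 2*(-136)²) - 30*(-86 - 26) = (5600 + 2*18496) - 30*(-112) = (5600 + 36992) - 1*(-3360) = 42592 + 3360 = 45952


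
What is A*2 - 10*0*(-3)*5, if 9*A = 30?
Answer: 20/3 ≈ 6.6667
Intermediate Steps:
A = 10/3 (A = (⅑)*30 = 10/3 ≈ 3.3333)
A*2 - 10*0*(-3)*5 = (10/3)*2 - 10*0*(-3)*5 = 20/3 - 0*5 = 20/3 - 10*0 = 20/3 + 0 = 20/3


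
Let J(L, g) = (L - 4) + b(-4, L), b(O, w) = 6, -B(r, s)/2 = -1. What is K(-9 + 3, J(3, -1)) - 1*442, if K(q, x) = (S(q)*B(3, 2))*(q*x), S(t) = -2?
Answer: -322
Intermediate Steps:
B(r, s) = 2 (B(r, s) = -2*(-1) = 2)
J(L, g) = 2 + L (J(L, g) = (L - 4) + 6 = (-4 + L) + 6 = 2 + L)
K(q, x) = -4*q*x (K(q, x) = (-2*2)*(q*x) = -4*q*x)
K(-9 + 3, J(3, -1)) - 1*442 = -4*(-9 + 3)*(2 + 3) - 1*442 = -4*(-6)*5 - 442 = 120 - 442 = -322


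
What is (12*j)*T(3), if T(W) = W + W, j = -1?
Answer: -72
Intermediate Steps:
T(W) = 2*W
(12*j)*T(3) = (12*(-1))*(2*3) = -12*6 = -72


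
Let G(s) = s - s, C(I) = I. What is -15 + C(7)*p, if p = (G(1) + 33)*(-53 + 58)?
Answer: 1140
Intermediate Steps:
G(s) = 0
p = 165 (p = (0 + 33)*(-53 + 58) = 33*5 = 165)
-15 + C(7)*p = -15 + 7*165 = -15 + 1155 = 1140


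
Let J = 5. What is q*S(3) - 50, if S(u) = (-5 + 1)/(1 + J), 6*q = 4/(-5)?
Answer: -2246/45 ≈ -49.911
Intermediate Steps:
q = -2/15 (q = (4/(-5))/6 = (4*(-1/5))/6 = (1/6)*(-4/5) = -2/15 ≈ -0.13333)
S(u) = -2/3 (S(u) = (-5 + 1)/(1 + 5) = -4/6 = -4*1/6 = -2/3)
q*S(3) - 50 = -2/15*(-2/3) - 50 = 4/45 - 50 = -2246/45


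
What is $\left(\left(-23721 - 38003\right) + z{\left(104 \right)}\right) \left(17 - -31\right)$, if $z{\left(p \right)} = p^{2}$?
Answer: $-2443584$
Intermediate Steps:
$\left(\left(-23721 - 38003\right) + z{\left(104 \right)}\right) \left(17 - -31\right) = \left(\left(-23721 - 38003\right) + 104^{2}\right) \left(17 - -31\right) = \left(-61724 + 10816\right) \left(17 + 31\right) = \left(-50908\right) 48 = -2443584$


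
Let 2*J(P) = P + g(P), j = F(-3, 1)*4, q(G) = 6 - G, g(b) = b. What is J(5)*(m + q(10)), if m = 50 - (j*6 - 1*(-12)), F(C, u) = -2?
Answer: 410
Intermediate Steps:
j = -8 (j = -2*4 = -8)
J(P) = P (J(P) = (P + P)/2 = (2*P)/2 = P)
m = 86 (m = 50 - (-8*6 - 1*(-12)) = 50 - (-48 + 12) = 50 - 1*(-36) = 50 + 36 = 86)
J(5)*(m + q(10)) = 5*(86 + (6 - 1*10)) = 5*(86 + (6 - 10)) = 5*(86 - 4) = 5*82 = 410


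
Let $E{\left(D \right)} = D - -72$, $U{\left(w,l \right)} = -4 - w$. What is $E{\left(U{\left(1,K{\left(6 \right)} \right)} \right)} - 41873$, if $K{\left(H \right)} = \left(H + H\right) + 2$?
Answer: $-41806$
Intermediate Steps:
$K{\left(H \right)} = 2 + 2 H$ ($K{\left(H \right)} = 2 H + 2 = 2 + 2 H$)
$E{\left(D \right)} = 72 + D$ ($E{\left(D \right)} = D + 72 = 72 + D$)
$E{\left(U{\left(1,K{\left(6 \right)} \right)} \right)} - 41873 = \left(72 - 5\right) - 41873 = 67 - 41873 = -41806$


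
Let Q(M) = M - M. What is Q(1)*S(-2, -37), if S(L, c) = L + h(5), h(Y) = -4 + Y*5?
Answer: 0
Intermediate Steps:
h(Y) = -4 + 5*Y
S(L, c) = 21 + L (S(L, c) = L + (-4 + 5*5) = L + (-4 + 25) = L + 21 = 21 + L)
Q(M) = 0
Q(1)*S(-2, -37) = 0*(21 - 2) = 0*19 = 0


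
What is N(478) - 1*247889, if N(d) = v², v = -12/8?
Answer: -991547/4 ≈ -2.4789e+5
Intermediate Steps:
v = -3/2 (v = -12*⅛ = -3/2 ≈ -1.5000)
N(d) = 9/4 (N(d) = (-3/2)² = 9/4)
N(478) - 1*247889 = 9/4 - 1*247889 = 9/4 - 247889 = -991547/4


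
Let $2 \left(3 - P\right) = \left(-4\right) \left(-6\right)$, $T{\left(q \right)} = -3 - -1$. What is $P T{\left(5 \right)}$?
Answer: $18$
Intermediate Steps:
$T{\left(q \right)} = -2$ ($T{\left(q \right)} = -3 + 1 = -2$)
$P = -9$ ($P = 3 - \frac{\left(-4\right) \left(-6\right)}{2} = 3 - 12 = -9$)
$P T{\left(5 \right)} = \left(-9\right) \left(-2\right) = 18$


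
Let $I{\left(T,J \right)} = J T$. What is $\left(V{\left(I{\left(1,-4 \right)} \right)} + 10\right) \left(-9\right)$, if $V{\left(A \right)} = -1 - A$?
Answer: $-117$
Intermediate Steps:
$\left(V{\left(I{\left(1,-4 \right)} \right)} + 10\right) \left(-9\right) = \left(\left(-1 - \left(-4\right) 1\right) + 10\right) \left(-9\right) = \left(\left(-1 - -4\right) + 10\right) \left(-9\right) = \left(\left(-1 + 4\right) + 10\right) \left(-9\right) = \left(3 + 10\right) \left(-9\right) = 13 \left(-9\right) = -117$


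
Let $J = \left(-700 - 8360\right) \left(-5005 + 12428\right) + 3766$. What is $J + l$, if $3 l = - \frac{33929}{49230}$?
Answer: $- \frac{9931947835589}{147690} \approx -6.7249 \cdot 10^{7}$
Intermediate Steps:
$l = - \frac{33929}{147690}$ ($l = \frac{\left(-33929\right) \frac{1}{49230}}{3} = \frac{1}{3} \left(- \frac{33929}{49230}\right) = - \frac{33929}{147690} \approx -0.22973$)
$J = -67248614$ ($J = \left(-9060\right) 7423 + 3766 = -67252380 + 3766 = -67248614$)
$J + l = -67248614 - \frac{33929}{147690} = - \frac{9931947835589}{147690}$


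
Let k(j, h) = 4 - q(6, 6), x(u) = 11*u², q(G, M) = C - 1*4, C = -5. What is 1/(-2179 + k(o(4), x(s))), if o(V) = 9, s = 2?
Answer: -1/2166 ≈ -0.00046168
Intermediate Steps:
q(G, M) = -9 (q(G, M) = -5 - 1*4 = -5 - 4 = -9)
k(j, h) = 13 (k(j, h) = 4 - 1*(-9) = 4 + 9 = 13)
1/(-2179 + k(o(4), x(s))) = 1/(-2179 + 13) = 1/(-2166) = -1/2166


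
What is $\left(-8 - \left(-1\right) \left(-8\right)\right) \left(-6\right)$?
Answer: $96$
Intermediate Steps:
$\left(-8 - \left(-1\right) \left(-8\right)\right) \left(-6\right) = \left(-8 - 8\right) \left(-6\right) = \left(-16\right) \left(-6\right) = 96$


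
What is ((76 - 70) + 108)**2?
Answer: 12996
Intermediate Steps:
((76 - 70) + 108)**2 = (6 + 108)**2 = 114**2 = 12996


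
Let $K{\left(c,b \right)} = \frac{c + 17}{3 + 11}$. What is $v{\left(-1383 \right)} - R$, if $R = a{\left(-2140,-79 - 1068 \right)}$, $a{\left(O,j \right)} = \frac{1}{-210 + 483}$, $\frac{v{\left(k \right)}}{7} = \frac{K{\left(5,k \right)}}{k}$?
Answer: $- \frac{1462}{125853} \approx -0.011617$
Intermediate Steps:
$K{\left(c,b \right)} = \frac{17}{14} + \frac{c}{14}$ ($K{\left(c,b \right)} = \frac{17 + c}{14} = \left(17 + c\right) \frac{1}{14} = \frac{17}{14} + \frac{c}{14}$)
$v{\left(k \right)} = \frac{11}{k}$ ($v{\left(k \right)} = 7 \frac{\frac{17}{14} + \frac{1}{14} \cdot 5}{k} = 7 \frac{\frac{17}{14} + \frac{5}{14}}{k} = 7 \frac{11}{7 k} = \frac{11}{k}$)
$a{\left(O,j \right)} = \frac{1}{273}$
$R = \frac{1}{273} \approx 0.003663$
$v{\left(-1383 \right)} - R = \frac{11}{-1383} - \frac{1}{273} = 11 \left(- \frac{1}{1383}\right) - \frac{1}{273} = - \frac{11}{1383} - \frac{1}{273} = - \frac{1462}{125853}$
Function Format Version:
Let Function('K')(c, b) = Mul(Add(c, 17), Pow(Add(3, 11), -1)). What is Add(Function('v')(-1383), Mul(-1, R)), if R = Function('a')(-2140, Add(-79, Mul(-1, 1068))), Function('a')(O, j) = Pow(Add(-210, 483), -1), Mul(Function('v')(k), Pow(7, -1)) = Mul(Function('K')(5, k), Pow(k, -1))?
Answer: Rational(-1462, 125853) ≈ -0.011617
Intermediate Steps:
Function('K')(c, b) = Add(Rational(17, 14), Mul(Rational(1, 14), c)) (Function('K')(c, b) = Mul(Add(17, c), Pow(14, -1)) = Mul(Add(17, c), Rational(1, 14)) = Add(Rational(17, 14), Mul(Rational(1, 14), c)))
Function('v')(k) = Mul(11, Pow(k, -1)) (Function('v')(k) = Mul(7, Mul(Add(Rational(17, 14), Mul(Rational(1, 14), 5)), Pow(k, -1))) = Mul(7, Mul(Add(Rational(17, 14), Rational(5, 14)), Pow(k, -1))) = Mul(7, Mul(Rational(11, 7), Pow(k, -1))) = Mul(11, Pow(k, -1)))
Function('a')(O, j) = Rational(1, 273) (Function('a')(O, j) = Pow(273, -1) = Rational(1, 273))
R = Rational(1, 273) ≈ 0.0036630
Add(Function('v')(-1383), Mul(-1, R)) = Add(Mul(11, Pow(-1383, -1)), Mul(-1, Rational(1, 273))) = Add(Mul(11, Rational(-1, 1383)), Rational(-1, 273)) = Add(Rational(-11, 1383), Rational(-1, 273)) = Rational(-1462, 125853)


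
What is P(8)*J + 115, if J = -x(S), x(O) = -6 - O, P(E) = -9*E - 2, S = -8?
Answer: 263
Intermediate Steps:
P(E) = -2 - 9*E
J = -2 (J = -(-6 - 1*(-8)) = -(-6 + 8) = -1*2 = -2)
P(8)*J + 115 = (-2 - 9*8)*(-2) + 115 = (-2 - 72)*(-2) + 115 = -74*(-2) + 115 = 148 + 115 = 263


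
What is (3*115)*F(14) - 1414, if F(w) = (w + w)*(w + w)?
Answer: 269066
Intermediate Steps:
F(w) = 4*w² (F(w) = (2*w)*(2*w) = 4*w²)
(3*115)*F(14) - 1414 = (3*115)*(4*14²) - 1414 = 345*(4*196) - 1414 = 345*784 - 1414 = 270480 - 1414 = 269066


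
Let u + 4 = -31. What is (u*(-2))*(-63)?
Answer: -4410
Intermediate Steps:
u = -35 (u = -4 - 31 = -35)
(u*(-2))*(-63) = -35*(-2)*(-63) = 70*(-63) = -4410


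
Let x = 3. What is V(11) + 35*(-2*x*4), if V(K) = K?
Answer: -829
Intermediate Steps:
V(11) + 35*(-2*x*4) = 11 + 35*(-2*3*4) = 11 + 35*(-6*4) = 11 + 35*(-24) = 11 - 840 = -829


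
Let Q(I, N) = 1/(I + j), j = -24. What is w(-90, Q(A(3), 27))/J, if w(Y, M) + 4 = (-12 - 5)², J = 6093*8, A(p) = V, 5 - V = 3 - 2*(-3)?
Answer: 95/16248 ≈ 0.0058469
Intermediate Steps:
V = -4 (V = 5 - (3 - 2*(-3)) = 5 - (3 + 6) = 5 - 1*9 = 5 - 9 = -4)
A(p) = -4
Q(I, N) = 1/(-24 + I) (Q(I, N) = 1/(I - 24) = 1/(-24 + I))
J = 48744
w(Y, M) = 285 (w(Y, M) = -4 + (-12 - 5)² = -4 + (-17)² = -4 + 289 = 285)
w(-90, Q(A(3), 27))/J = 285/48744 = 285*(1/48744) = 95/16248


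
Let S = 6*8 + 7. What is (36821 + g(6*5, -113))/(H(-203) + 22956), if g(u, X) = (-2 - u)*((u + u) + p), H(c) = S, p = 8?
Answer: 34645/23011 ≈ 1.5056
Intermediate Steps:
S = 55 (S = 48 + 7 = 55)
H(c) = 55
g(u, X) = (-2 - u)*(8 + 2*u) (g(u, X) = (-2 - u)*((u + u) + 8) = (-2 - u)*(2*u + 8) = (-2 - u)*(8 + 2*u))
(36821 + g(6*5, -113))/(H(-203) + 22956) = (36821 + (-16 - 72*5 - 2*(6*5)²))/(55 + 22956) = (36821 + (-16 - 12*30 - 2*30²))/23011 = (36821 + (-16 - 360 - 2*900))*(1/23011) = (36821 + (-16 - 360 - 1800))*(1/23011) = (36821 - 2176)*(1/23011) = 34645*(1/23011) = 34645/23011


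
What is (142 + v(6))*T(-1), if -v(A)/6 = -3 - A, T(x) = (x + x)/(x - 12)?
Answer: 392/13 ≈ 30.154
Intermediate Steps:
T(x) = 2*x/(-12 + x) (T(x) = (2*x)/(-12 + x) = 2*x/(-12 + x))
v(A) = 18 + 6*A (v(A) = -6*(-3 - A) = 18 + 6*A)
(142 + v(6))*T(-1) = (142 + (18 + 6*6))*(2*(-1)/(-12 - 1)) = (142 + (18 + 36))*(2*(-1)/(-13)) = (142 + 54)*(2*(-1)*(-1/13)) = 196*(2/13) = 392/13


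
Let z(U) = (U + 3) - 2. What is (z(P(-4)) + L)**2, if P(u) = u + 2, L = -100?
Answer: 10201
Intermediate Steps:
P(u) = 2 + u
z(U) = 1 + U (z(U) = (3 + U) - 2 = 1 + U)
(z(P(-4)) + L)**2 = ((1 + (2 - 4)) - 100)**2 = ((1 - 2) - 100)**2 = (-1 - 100)**2 = (-101)**2 = 10201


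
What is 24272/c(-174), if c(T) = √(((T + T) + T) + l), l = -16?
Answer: -12136*I*√538/269 ≈ -1046.4*I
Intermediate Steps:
c(T) = √(-16 + 3*T) (c(T) = √(((T + T) + T) - 16) = √((2*T + T) - 16) = √(3*T - 16) = √(-16 + 3*T))
24272/c(-174) = 24272/(√(-16 + 3*(-174))) = 24272/(√(-16 - 522)) = 24272/(√(-538)) = 24272/((I*√538)) = 24272*(-I*√538/538) = -12136*I*√538/269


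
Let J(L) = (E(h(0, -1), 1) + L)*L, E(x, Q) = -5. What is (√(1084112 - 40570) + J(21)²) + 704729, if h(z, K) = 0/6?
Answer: 817625 + √1043542 ≈ 8.1865e+5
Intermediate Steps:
h(z, K) = 0 (h(z, K) = 0*(⅙) = 0)
J(L) = L*(-5 + L) (J(L) = (-5 + L)*L = L*(-5 + L))
(√(1084112 - 40570) + J(21)²) + 704729 = (√(1084112 - 40570) + (21*(-5 + 21))²) + 704729 = (√1043542 + (21*16)²) + 704729 = (√1043542 + 336²) + 704729 = (√1043542 + 112896) + 704729 = (112896 + √1043542) + 704729 = 817625 + √1043542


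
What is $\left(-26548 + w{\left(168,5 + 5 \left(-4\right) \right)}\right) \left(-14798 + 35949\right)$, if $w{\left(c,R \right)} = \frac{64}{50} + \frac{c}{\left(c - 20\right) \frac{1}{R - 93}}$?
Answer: $- \frac{521776472516}{925} \approx -5.6408 \cdot 10^{8}$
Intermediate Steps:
$w{\left(c,R \right)} = \frac{32}{25} + \frac{c \left(-93 + R\right)}{-20 + c}$ ($w{\left(c,R \right)} = 64 \cdot \frac{1}{50} + \frac{c}{\left(-20 + c\right) \frac{1}{-93 + R}} = \frac{32}{25} + \frac{c}{\frac{1}{-93 + R} \left(-20 + c\right)} = \frac{32}{25} + c \frac{-93 + R}{-20 + c} = \frac{32}{25} + \frac{c \left(-93 + R\right)}{-20 + c}$)
$\left(-26548 + w{\left(168,5 + 5 \left(-4\right) \right)}\right) \left(-14798 + 35949\right) = \left(-26548 + \frac{-640 - 385224 + 25 \left(5 + 5 \left(-4\right)\right) 168}{25 \left(-20 + 168\right)}\right) \left(-14798 + 35949\right) = \left(-26548 + \frac{-640 - 385224 + 25 \left(5 - 20\right) 168}{25 \cdot 148}\right) 21151 = \left(-26548 + \frac{1}{25} \cdot \frac{1}{148} \left(-640 - 385224 + 25 \left(-15\right) 168\right)\right) 21151 = \left(-26548 + \frac{1}{25} \cdot \frac{1}{148} \left(-640 - 385224 - 63000\right)\right) 21151 = \left(-26548 + \frac{1}{25} \cdot \frac{1}{148} \left(-448864\right)\right) 21151 = \left(-26548 - \frac{112216}{925}\right) 21151 = \left(- \frac{24669116}{925}\right) 21151 = - \frac{521776472516}{925}$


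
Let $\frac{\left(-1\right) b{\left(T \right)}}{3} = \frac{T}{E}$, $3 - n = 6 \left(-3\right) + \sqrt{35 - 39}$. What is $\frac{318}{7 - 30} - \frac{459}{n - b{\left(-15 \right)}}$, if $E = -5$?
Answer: $- \frac{302091}{10396} - \frac{459 i}{452} \approx -29.058 - 1.0155 i$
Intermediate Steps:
$n = 21 - 2 i$ ($n = 3 - \left(6 \left(-3\right) + \sqrt{35 - 39}\right) = 3 - \left(-18 + \sqrt{-4}\right) = 3 - \left(-18 + 2 i\right) = 3 + \left(18 - 2 i\right) = 21 - 2 i \approx 21.0 - 2.0 i$)
$b{\left(T \right)} = \frac{3 T}{5}$ ($b{\left(T \right)} = - 3 \frac{T}{-5} = - 3 T \left(- \frac{1}{5}\right) = - 3 \left(- \frac{T}{5}\right) = \frac{3 T}{5}$)
$\frac{318}{7 - 30} - \frac{459}{n - b{\left(-15 \right)}} = \frac{318}{7 - 30} - \frac{459}{\left(21 - 2 i\right) - \frac{3}{5} \left(-15\right)} = \frac{318}{7 - 30} - \frac{459}{\left(21 - 2 i\right) - -9} = \frac{318}{-23} - \frac{459}{\left(21 - 2 i\right) + 9} = 318 \left(- \frac{1}{23}\right) - \frac{459}{30 - 2 i} = - \frac{318}{23} - 459 \frac{30 + 2 i}{904} = - \frac{318}{23} - \frac{459 \left(30 + 2 i\right)}{904}$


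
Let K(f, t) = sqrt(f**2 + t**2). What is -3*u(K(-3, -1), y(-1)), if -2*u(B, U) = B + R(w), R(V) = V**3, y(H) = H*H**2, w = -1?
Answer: -3/2 + 3*sqrt(10)/2 ≈ 3.2434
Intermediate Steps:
y(H) = H**3
u(B, U) = 1/2 - B/2 (u(B, U) = -(B + (-1)**3)/2 = -(B - 1)/2 = -(-1 + B)/2 = 1/2 - B/2)
-3*u(K(-3, -1), y(-1)) = -3*(1/2 - sqrt((-3)**2 + (-1)**2)/2) = -3*(1/2 - sqrt(9 + 1)/2) = -3*(1/2 - sqrt(10)/2) = -3/2 + 3*sqrt(10)/2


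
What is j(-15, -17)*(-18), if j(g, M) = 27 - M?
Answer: -792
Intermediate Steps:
j(-15, -17)*(-18) = (27 - 1*(-17))*(-18) = (27 + 17)*(-18) = 44*(-18) = -792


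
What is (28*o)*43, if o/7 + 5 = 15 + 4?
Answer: 117992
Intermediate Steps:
o = 98 (o = -35 + 7*(15 + 4) = -35 + 7*19 = -35 + 133 = 98)
(28*o)*43 = (28*98)*43 = 2744*43 = 117992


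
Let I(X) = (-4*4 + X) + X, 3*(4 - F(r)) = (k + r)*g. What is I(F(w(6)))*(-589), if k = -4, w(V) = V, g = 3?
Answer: 7068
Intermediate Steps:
F(r) = 8 - r (F(r) = 4 - (-4 + r)*3/3 = 4 - (-12 + 3*r)/3 = 4 + (4 - r) = 8 - r)
I(X) = -16 + 2*X (I(X) = (-16 + X) + X = -16 + 2*X)
I(F(w(6)))*(-589) = (-16 + 2*(8 - 1*6))*(-589) = (-16 + 2*(8 - 6))*(-589) = (-16 + 2*2)*(-589) = (-16 + 4)*(-589) = -12*(-589) = 7068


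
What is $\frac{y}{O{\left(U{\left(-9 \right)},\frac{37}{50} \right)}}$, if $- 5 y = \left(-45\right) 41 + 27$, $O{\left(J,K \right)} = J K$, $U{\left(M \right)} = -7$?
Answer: $- \frac{18180}{259} \approx -70.193$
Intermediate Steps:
$y = \frac{1818}{5}$ ($y = - \frac{\left(-45\right) 41 + 27}{5} = - \frac{-1845 + 27}{5} = \left(- \frac{1}{5}\right) \left(-1818\right) = \frac{1818}{5} \approx 363.6$)
$\frac{y}{O{\left(U{\left(-9 \right)},\frac{37}{50} \right)}} = \frac{1818}{5 \left(- 7 \cdot \frac{37}{50}\right)} = \frac{1818}{5 \left(- 7 \cdot 37 \cdot \frac{1}{50}\right)} = \frac{1818}{5 \left(\left(-7\right) \frac{37}{50}\right)} = \frac{1818}{5 \left(- \frac{259}{50}\right)} = \frac{1818}{5} \left(- \frac{50}{259}\right) = - \frac{18180}{259}$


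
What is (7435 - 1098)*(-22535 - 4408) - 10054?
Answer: -170747845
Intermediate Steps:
(7435 - 1098)*(-22535 - 4408) - 10054 = 6337*(-26943) - 10054 = -170737791 - 10054 = -170747845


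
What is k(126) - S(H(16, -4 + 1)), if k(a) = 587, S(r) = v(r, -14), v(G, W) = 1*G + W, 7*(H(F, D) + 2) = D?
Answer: 4224/7 ≈ 603.43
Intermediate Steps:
H(F, D) = -2 + D/7
v(G, W) = G + W
S(r) = -14 + r (S(r) = r - 14 = -14 + r)
k(126) - S(H(16, -4 + 1)) = 587 - (-14 + (-2 + (-4 + 1)/7)) = 587 - (-14 + (-2 + (⅐)*(-3))) = 587 - (-14 + (-2 - 3/7)) = 587 - (-14 - 17/7) = 587 - 1*(-115/7) = 587 + 115/7 = 4224/7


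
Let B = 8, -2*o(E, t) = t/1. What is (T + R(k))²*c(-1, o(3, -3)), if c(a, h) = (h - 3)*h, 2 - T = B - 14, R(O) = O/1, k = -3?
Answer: -225/4 ≈ -56.250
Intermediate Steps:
o(E, t) = -t/2 (o(E, t) = -t/(2*1) = -t/2)
R(O) = O (R(O) = O*1 = O)
T = 8 (T = 2 - (8 - 14) = 2 - 1*(-6) = 2 + 6 = 8)
c(a, h) = h*(-3 + h) (c(a, h) = (-3 + h)*h = h*(-3 + h))
(T + R(k))²*c(-1, o(3, -3)) = (8 - 3)²*((-½*(-3))*(-3 - ½*(-3))) = 5²*(3*(-3 + 3/2)/2) = 25*((3/2)*(-3/2)) = 25*(-9/4) = -225/4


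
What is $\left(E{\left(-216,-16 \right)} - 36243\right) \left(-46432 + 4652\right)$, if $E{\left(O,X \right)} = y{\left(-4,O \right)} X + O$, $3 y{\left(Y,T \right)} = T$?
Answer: $1475126460$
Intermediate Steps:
$y{\left(Y,T \right)} = \frac{T}{3}$
$E{\left(O,X \right)} = O + \frac{O X}{3}$ ($E{\left(O,X \right)} = \frac{O}{3} X + O = \frac{O X}{3} + O = O + \frac{O X}{3}$)
$\left(E{\left(-216,-16 \right)} - 36243\right) \left(-46432 + 4652\right) = \left(\frac{1}{3} \left(-216\right) \left(3 - 16\right) - 36243\right) \left(-46432 + 4652\right) = \left(\frac{1}{3} \left(-216\right) \left(-13\right) - 36243\right) \left(-41780\right) = \left(936 - 36243\right) \left(-41780\right) = \left(-35307\right) \left(-41780\right) = 1475126460$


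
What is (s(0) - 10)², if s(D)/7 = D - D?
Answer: 100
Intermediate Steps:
s(D) = 0 (s(D) = 7*(D - D) = 7*0 = 0)
(s(0) - 10)² = (0 - 10)² = (-10)² = 100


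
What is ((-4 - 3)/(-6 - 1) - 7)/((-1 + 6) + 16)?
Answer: -2/7 ≈ -0.28571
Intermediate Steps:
((-4 - 3)/(-6 - 1) - 7)/((-1 + 6) + 16) = (-7/(-7) - 7)/(5 + 16) = (-7*(-1/7) - 7)/21 = (1 - 7)*(1/21) = -6*1/21 = -2/7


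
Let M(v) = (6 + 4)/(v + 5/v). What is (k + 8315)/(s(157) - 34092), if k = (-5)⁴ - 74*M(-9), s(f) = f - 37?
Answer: -64625/243466 ≈ -0.26544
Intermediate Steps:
M(v) = 10/(v + 5/v)
s(f) = -37 + f
k = 30205/43 (k = (-5)⁴ - 740*(-9)/(5 + (-9)²) = 625 - 740*(-9)/(5 + 81) = 625 - 740*(-9)/86 = 625 - 74*(-45/43) = 625 + 3330/43 = 30205/43 ≈ 702.44)
(k + 8315)/(s(157) - 34092) = (30205/43 + 8315)/((-37 + 157) - 34092) = 387750/(43*(120 - 34092)) = (387750/43)/(-33972) = (387750/43)*(-1/33972) = -64625/243466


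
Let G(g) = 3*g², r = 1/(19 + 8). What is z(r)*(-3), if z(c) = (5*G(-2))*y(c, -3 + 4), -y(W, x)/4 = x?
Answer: 720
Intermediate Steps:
y(W, x) = -4*x
r = 1/27 ≈ 0.037037
z(c) = -240 (z(c) = (5*(3*(-2)²))*(-4*(-3 + 4)) = (5*(3*4))*(-4*1) = (5*12)*(-4) = 60*(-4) = -240)
z(r)*(-3) = -240*(-3) = 720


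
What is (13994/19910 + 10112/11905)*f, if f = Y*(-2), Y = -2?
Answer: 147171396/23702855 ≈ 6.2090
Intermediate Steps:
f = 4 (f = -2*(-2) = 4)
(13994/19910 + 10112/11905)*f = (13994/19910 + 10112/11905)*4 = (13994*(1/19910) + 10112*(1/11905))*4 = (6997/9955 + 10112/11905)*4 = (36792849/23702855)*4 = 147171396/23702855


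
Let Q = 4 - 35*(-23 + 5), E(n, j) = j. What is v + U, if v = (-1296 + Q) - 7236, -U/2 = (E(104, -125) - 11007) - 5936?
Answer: 26238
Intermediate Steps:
Q = 634 (Q = 4 - 35*(-18) = 4 + 630 = 634)
U = 34136 (U = -2*((-125 - 11007) - 5936) = -2*(-11132 - 5936) = -2*(-17068) = 34136)
v = -7898 (v = (-1296 + 634) - 7236 = -662 - 7236 = -7898)
v + U = -7898 + 34136 = 26238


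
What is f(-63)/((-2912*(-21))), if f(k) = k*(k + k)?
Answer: 27/208 ≈ 0.12981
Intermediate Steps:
f(k) = 2*k² (f(k) = k*(2*k) = 2*k²)
f(-63)/((-2912*(-21))) = (2*(-63)²)/((-2912*(-21))) = (2*3969)/61152 = 7938*(1/61152) = 27/208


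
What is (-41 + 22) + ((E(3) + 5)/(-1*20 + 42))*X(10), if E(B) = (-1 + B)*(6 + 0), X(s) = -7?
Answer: -537/22 ≈ -24.409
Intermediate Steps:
E(B) = -6 + 6*B (E(B) = (-1 + B)*6 = -6 + 6*B)
(-41 + 22) + ((E(3) + 5)/(-1*20 + 42))*X(10) = (-41 + 22) + (((-6 + 6*3) + 5)/(-1*20 + 42))*(-7) = -19 + (((-6 + 18) + 5)/(-20 + 42))*(-7) = -19 + ((12 + 5)/22)*(-7) = -19 + (17*(1/22))*(-7) = -19 + (17/22)*(-7) = -19 - 119/22 = -537/22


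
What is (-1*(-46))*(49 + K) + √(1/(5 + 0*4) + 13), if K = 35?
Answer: 3864 + √330/5 ≈ 3867.6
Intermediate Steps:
(-1*(-46))*(49 + K) + √(1/(5 + 0*4) + 13) = (-1*(-46))*(49 + 35) + √(1/(5 + 0*4) + 13) = 46*84 + √(1/(5 + 0) + 13) = 3864 + √(1/5 + 13) = 3864 + √(⅕ + 13) = 3864 + √(66/5) = 3864 + √330/5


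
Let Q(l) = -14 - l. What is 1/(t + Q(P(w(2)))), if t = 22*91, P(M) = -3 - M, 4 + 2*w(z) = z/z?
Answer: 2/3979 ≈ 0.00050264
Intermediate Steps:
w(z) = -3/2 (w(z) = -2 + (z/z)/2 = -2 + (1/2)*1 = -2 + 1/2 = -3/2)
t = 2002
1/(t + Q(P(w(2)))) = 1/(2002 + (-14 - (-3 - 1*(-3/2)))) = 1/(2002 + (-14 - (-3 + 3/2))) = 1/(2002 + (-14 - 1*(-3/2))) = 1/(2002 + (-14 + 3/2)) = 1/(2002 - 25/2) = 1/(3979/2) = 2/3979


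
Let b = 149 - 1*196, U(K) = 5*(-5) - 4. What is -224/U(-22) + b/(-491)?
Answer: 111347/14239 ≈ 7.8199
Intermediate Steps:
U(K) = -29 (U(K) = -25 - 4 = -29)
b = -47 (b = 149 - 196 = -47)
-224/U(-22) + b/(-491) = -224/(-29) - 47/(-491) = -224*(-1/29) - 47*(-1/491) = 224/29 + 47/491 = 111347/14239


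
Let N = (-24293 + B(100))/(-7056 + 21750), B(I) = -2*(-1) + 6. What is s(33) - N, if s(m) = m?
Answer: 169729/4898 ≈ 34.653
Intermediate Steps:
B(I) = 8 (B(I) = 2 + 6 = 8)
N = -8095/4898 (N = (-24293 + 8)/(-7056 + 21750) = -24285/14694 = -24285*1/14694 = -8095/4898 ≈ -1.6527)
s(33) - N = 33 - 1*(-8095/4898) = 33 + 8095/4898 = 169729/4898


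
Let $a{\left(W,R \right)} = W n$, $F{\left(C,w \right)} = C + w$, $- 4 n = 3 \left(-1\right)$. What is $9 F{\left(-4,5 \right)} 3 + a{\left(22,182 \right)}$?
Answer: $\frac{87}{2} \approx 43.5$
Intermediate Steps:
$n = \frac{3}{4}$ ($n = - \frac{3 \left(-1\right)}{4} = \left(- \frac{1}{4}\right) \left(-3\right) = \frac{3}{4} \approx 0.75$)
$a{\left(W,R \right)} = \frac{3 W}{4}$ ($a{\left(W,R \right)} = W \frac{3}{4} = \frac{3 W}{4}$)
$9 F{\left(-4,5 \right)} 3 + a{\left(22,182 \right)} = 9 \left(-4 + 5\right) 3 + \frac{3}{4} \cdot 22 = 9 \cdot 1 \cdot 3 + \frac{33}{2} = 9 \cdot 3 + \frac{33}{2} = 27 + \frac{33}{2} = \frac{87}{2}$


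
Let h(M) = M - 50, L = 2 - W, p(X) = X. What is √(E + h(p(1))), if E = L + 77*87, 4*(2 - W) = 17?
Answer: √26617/2 ≈ 81.574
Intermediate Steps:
W = -9/4 (W = 2 - ¼*17 = 2 - 17/4 = -9/4 ≈ -2.2500)
L = 17/4 (L = 2 - 1*(-9/4) = 2 + 9/4 = 17/4 ≈ 4.2500)
E = 26813/4 (E = 17/4 + 77*87 = 17/4 + 6699 = 26813/4 ≈ 6703.3)
h(M) = -50 + M
√(E + h(p(1))) = √(26813/4 + (-50 + 1)) = √(26813/4 - 49) = √(26617/4) = √26617/2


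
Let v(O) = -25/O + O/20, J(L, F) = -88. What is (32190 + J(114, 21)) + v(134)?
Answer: 10756352/335 ≈ 32109.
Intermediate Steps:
v(O) = -25/O + O/20 (v(O) = -25/O + O*(1/20) = -25/O + O/20)
(32190 + J(114, 21)) + v(134) = (32190 - 88) + (-25/134 + (1/20)*134) = 32102 + (-25*1/134 + 67/10) = 32102 + (-25/134 + 67/10) = 32102 + 2182/335 = 10756352/335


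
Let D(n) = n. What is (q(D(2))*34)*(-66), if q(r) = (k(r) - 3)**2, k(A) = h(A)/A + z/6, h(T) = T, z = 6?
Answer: -2244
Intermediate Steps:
k(A) = 2 (k(A) = A/A + 6/6 = 1 + 6*(1/6) = 1 + 1 = 2)
q(r) = 1 (q(r) = (2 - 3)**2 = (-1)**2 = 1)
(q(D(2))*34)*(-66) = (1*34)*(-66) = 34*(-66) = -2244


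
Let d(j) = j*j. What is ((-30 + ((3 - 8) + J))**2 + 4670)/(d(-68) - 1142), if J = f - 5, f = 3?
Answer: 6039/3482 ≈ 1.7343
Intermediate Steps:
d(j) = j**2
J = -2 (J = 3 - 5 = -2)
((-30 + ((3 - 8) + J))**2 + 4670)/(d(-68) - 1142) = ((-30 + ((3 - 8) - 2))**2 + 4670)/((-68)**2 - 1142) = ((-30 + (-5 - 2))**2 + 4670)/(4624 - 1142) = ((-30 - 7)**2 + 4670)/3482 = ((-37)**2 + 4670)*(1/3482) = (1369 + 4670)*(1/3482) = 6039*(1/3482) = 6039/3482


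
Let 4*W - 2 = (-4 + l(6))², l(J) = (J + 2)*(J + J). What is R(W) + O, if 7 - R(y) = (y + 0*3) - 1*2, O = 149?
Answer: -3917/2 ≈ -1958.5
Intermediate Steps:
l(J) = 2*J*(2 + J) (l(J) = (2 + J)*(2*J) = 2*J*(2 + J))
W = 4233/2 (W = ½ + (-4 + 2*6*(2 + 6))²/4 = ½ + (-4 + 2*6*8)²/4 = ½ + (-4 + 96)²/4 = ½ + (¼)*92² = ½ + (¼)*8464 = ½ + 2116 = 4233/2 ≈ 2116.5)
R(y) = 9 - y (R(y) = 7 - ((y + 0*3) - 1*2) = 7 - ((y + 0) - 2) = 7 - (y - 2) = 7 - (-2 + y) = 7 + (2 - y) = 9 - y)
R(W) + O = (9 - 1*4233/2) + 149 = (9 - 4233/2) + 149 = -4215/2 + 149 = -3917/2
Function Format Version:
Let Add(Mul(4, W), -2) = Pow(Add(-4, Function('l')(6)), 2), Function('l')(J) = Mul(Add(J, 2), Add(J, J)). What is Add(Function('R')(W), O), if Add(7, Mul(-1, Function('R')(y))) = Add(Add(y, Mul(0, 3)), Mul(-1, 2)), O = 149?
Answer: Rational(-3917, 2) ≈ -1958.5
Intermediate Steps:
Function('l')(J) = Mul(2, J, Add(2, J)) (Function('l')(J) = Mul(Add(2, J), Mul(2, J)) = Mul(2, J, Add(2, J)))
W = Rational(4233, 2) (W = Add(Rational(1, 2), Mul(Rational(1, 4), Pow(Add(-4, Mul(2, 6, Add(2, 6))), 2))) = Add(Rational(1, 2), Mul(Rational(1, 4), Pow(Add(-4, Mul(2, 6, 8)), 2))) = Add(Rational(1, 2), Mul(Rational(1, 4), Pow(Add(-4, 96), 2))) = Add(Rational(1, 2), Mul(Rational(1, 4), Pow(92, 2))) = Add(Rational(1, 2), Mul(Rational(1, 4), 8464)) = Add(Rational(1, 2), 2116) = Rational(4233, 2) ≈ 2116.5)
Function('R')(y) = Add(9, Mul(-1, y)) (Function('R')(y) = Add(7, Mul(-1, Add(Add(y, Mul(0, 3)), Mul(-1, 2)))) = Add(7, Mul(-1, Add(Add(y, 0), -2))) = Add(7, Mul(-1, Add(y, -2))) = Add(7, Mul(-1, Add(-2, y))) = Add(7, Add(2, Mul(-1, y))) = Add(9, Mul(-1, y)))
Add(Function('R')(W), O) = Add(Add(9, Mul(-1, Rational(4233, 2))), 149) = Add(Add(9, Rational(-4233, 2)), 149) = Add(Rational(-4215, 2), 149) = Rational(-3917, 2)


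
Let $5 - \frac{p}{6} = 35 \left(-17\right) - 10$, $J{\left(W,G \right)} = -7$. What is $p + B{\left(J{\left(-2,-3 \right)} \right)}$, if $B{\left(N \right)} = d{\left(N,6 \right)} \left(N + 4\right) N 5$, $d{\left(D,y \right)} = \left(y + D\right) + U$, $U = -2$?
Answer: $3345$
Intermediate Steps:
$d{\left(D,y \right)} = -2 + D + y$ ($d{\left(D,y \right)} = \left(y + D\right) - 2 = \left(D + y\right) - 2 = -2 + D + y$)
$B{\left(N \right)} = 5 N \left(4 + N\right)^{2}$ ($B{\left(N \right)} = \left(-2 + N + 6\right) \left(N + 4\right) N 5 = \left(4 + N\right) \left(4 + N\right) N 5 = \left(4 + N\right)^{2} N 5 = N \left(4 + N\right)^{2} \cdot 5 = 5 N \left(4 + N\right)^{2}$)
$p = 3660$ ($p = 30 - 6 \left(35 \left(-17\right) - 10\right) = 30 - 6 \left(-595 - 10\right) = 30 - -3630 = 30 + 3630 = 3660$)
$p + B{\left(J{\left(-2,-3 \right)} \right)} = 3660 + 5 \left(-7\right) \left(4 - 7\right)^{2} = 3660 + 5 \left(-7\right) \left(-3\right)^{2} = 3660 + 5 \left(-7\right) 9 = 3660 - 315 = 3345$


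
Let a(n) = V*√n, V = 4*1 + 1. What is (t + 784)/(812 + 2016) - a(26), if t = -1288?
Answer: -18/101 - 5*√26 ≈ -25.673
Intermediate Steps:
V = 5 (V = 4 + 1 = 5)
a(n) = 5*√n
(t + 784)/(812 + 2016) - a(26) = (-1288 + 784)/(812 + 2016) - 5*√26 = -504/2828 - 5*√26 = -504*1/2828 - 5*√26 = -18/101 - 5*√26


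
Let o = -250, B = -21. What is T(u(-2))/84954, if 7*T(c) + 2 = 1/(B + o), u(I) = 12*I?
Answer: -181/53719246 ≈ -3.3694e-6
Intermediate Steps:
T(c) = -543/1897 (T(c) = -2/7 + 1/(7*(-21 - 250)) = -2/7 + (1/7)/(-271) = -2/7 + (1/7)*(-1/271) = -2/7 - 1/1897 = -543/1897)
T(u(-2))/84954 = -543/1897/84954 = -543/1897*1/84954 = -181/53719246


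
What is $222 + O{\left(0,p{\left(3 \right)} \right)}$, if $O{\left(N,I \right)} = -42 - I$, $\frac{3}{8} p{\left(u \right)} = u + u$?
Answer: $164$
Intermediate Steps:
$p{\left(u \right)} = \frac{16 u}{3}$ ($p{\left(u \right)} = \frac{8 \left(u + u\right)}{3} = \frac{8 \cdot 2 u}{3} = \frac{16 u}{3}$)
$222 + O{\left(0,p{\left(3 \right)} \right)} = 222 - \left(42 + \frac{16}{3} \cdot 3\right) = 222 - 58 = 164$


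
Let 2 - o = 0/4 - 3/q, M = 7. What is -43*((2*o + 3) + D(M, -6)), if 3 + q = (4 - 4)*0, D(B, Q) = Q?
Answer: 43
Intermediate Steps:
q = -3 (q = -3 + (4 - 4)*0 = -3 + 0*0 = -3 + 0 = -3)
o = 1 (o = 2 - (0/4 - 3/(-3)) = 2 - (0*(¼) - 3*(-⅓)) = 2 - (0 + 1) = 2 - 1*1 = 2 - 1 = 1)
-43*((2*o + 3) + D(M, -6)) = -43*((2*1 + 3) - 6) = -43*((2 + 3) - 6) = -43*(5 - 6) = -43*(-1) = 43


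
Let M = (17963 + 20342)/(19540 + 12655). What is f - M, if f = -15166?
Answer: -2077905/137 ≈ -15167.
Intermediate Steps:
M = 163/137 (M = 38305/32195 = 38305*(1/32195) = 163/137 ≈ 1.1898)
f - M = -15166 - 1*163/137 = -15166 - 163/137 = -2077905/137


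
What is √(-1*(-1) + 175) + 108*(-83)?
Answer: -8964 + 4*√11 ≈ -8950.7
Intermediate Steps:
√(-1*(-1) + 175) + 108*(-83) = √(1 + 175) - 8964 = √176 - 8964 = 4*√11 - 8964 = -8964 + 4*√11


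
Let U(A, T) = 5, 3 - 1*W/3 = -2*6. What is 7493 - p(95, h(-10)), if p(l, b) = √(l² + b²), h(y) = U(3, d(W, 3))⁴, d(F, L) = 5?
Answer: 7493 - 5*√15986 ≈ 6860.8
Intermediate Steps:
W = 45 (W = 9 - (-6)*6 = 9 - 3*(-12) = 9 + 36 = 45)
h(y) = 625 (h(y) = 5⁴ = 625)
p(l, b) = √(b² + l²)
7493 - p(95, h(-10)) = 7493 - √(625² + 95²) = 7493 - √(390625 + 9025) = 7493 - √399650 = 7493 - 5*√15986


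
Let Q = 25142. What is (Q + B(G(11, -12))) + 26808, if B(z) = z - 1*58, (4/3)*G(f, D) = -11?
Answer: 207535/4 ≈ 51884.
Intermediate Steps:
G(f, D) = -33/4 (G(f, D) = (3/4)*(-11) = -33/4)
B(z) = -58 + z (B(z) = z - 58 = -58 + z)
(Q + B(G(11, -12))) + 26808 = (25142 + (-58 - 33/4)) + 26808 = (25142 - 265/4) + 26808 = 100303/4 + 26808 = 207535/4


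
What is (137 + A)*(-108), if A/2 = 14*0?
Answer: -14796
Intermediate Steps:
A = 0 (A = 2*(14*0) = 2*0 = 0)
(137 + A)*(-108) = (137 + 0)*(-108) = 137*(-108) = -14796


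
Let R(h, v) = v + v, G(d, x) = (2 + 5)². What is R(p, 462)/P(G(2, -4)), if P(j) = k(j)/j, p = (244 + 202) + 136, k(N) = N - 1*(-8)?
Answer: 15092/19 ≈ 794.32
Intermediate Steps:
G(d, x) = 49 (G(d, x) = 7² = 49)
k(N) = 8 + N (k(N) = N + 8 = 8 + N)
p = 582 (p = 446 + 136 = 582)
P(j) = (8 + j)/j
R(h, v) = 2*v
R(p, 462)/P(G(2, -4)) = (2*462)/(((8 + 49)/49)) = 924/(((1/49)*57)) = 924/(57/49) = 924*(49/57) = 15092/19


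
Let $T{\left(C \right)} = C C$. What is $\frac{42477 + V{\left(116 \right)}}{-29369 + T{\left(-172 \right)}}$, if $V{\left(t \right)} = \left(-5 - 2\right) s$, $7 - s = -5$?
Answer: $\frac{42393}{215} \approx 197.18$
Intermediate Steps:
$T{\left(C \right)} = C^{2}$
$s = 12$ ($s = 7 - -5 = 7 + 5 = 12$)
$V{\left(t \right)} = -84$ ($V{\left(t \right)} = \left(-5 - 2\right) 12 = \left(-7\right) 12 = -84$)
$\frac{42477 + V{\left(116 \right)}}{-29369 + T{\left(-172 \right)}} = \frac{42477 - 84}{-29369 + \left(-172\right)^{2}} = \frac{42393}{-29369 + 29584} = \frac{42393}{215}$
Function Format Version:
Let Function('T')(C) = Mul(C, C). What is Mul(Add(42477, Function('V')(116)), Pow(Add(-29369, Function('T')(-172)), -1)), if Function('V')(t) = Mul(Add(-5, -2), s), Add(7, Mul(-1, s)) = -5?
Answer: Rational(42393, 215) ≈ 197.18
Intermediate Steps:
Function('T')(C) = Pow(C, 2)
s = 12 (s = Add(7, Mul(-1, -5)) = Add(7, 5) = 12)
Function('V')(t) = -84 (Function('V')(t) = Mul(Add(-5, -2), 12) = Mul(-7, 12) = -84)
Mul(Add(42477, Function('V')(116)), Pow(Add(-29369, Function('T')(-172)), -1)) = Mul(Add(42477, -84), Pow(Add(-29369, Pow(-172, 2)), -1)) = Mul(42393, Pow(Add(-29369, 29584), -1)) = Mul(42393, Pow(215, -1)) = Mul(42393, Rational(1, 215)) = Rational(42393, 215)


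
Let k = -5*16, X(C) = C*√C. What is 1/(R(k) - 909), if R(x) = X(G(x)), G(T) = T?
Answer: I/(-909*I + 320*√5) ≈ -0.00067923 + 0.00053467*I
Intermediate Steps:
X(C) = C^(3/2)
k = -80
R(x) = x^(3/2)
1/(R(k) - 909) = 1/((-80)^(3/2) - 909) = 1/(-320*I*√5 - 909) = 1/(-909 - 320*I*√5)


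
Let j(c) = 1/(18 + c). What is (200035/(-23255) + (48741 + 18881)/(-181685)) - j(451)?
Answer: -72599127392/8088019235 ≈ -8.9761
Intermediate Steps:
(200035/(-23255) + (48741 + 18881)/(-181685)) - j(451) = (200035/(-23255) + (48741 + 18881)/(-181685)) - 1/(18 + 451) = (200035*(-1/23255) + 67622*(-1/181685)) - 1/469 = (-40007/4651 - 67622/181685) - 1*1/469 = -7583181717/845016935 - 1/469 = -72599127392/8088019235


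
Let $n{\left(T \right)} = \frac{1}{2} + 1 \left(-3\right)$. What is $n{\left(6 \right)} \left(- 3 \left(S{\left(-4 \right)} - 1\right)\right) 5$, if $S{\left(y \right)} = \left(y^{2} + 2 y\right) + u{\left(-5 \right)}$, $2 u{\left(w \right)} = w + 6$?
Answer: $\frac{1125}{4} \approx 281.25$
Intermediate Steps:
$u{\left(w \right)} = 3 + \frac{w}{2}$ ($u{\left(w \right)} = \frac{w + 6}{2} = \frac{6 + w}{2} = 3 + \frac{w}{2}$)
$S{\left(y \right)} = \frac{1}{2} + y^{2} + 2 y$ ($S{\left(y \right)} = \left(y^{2} + 2 y\right) + \left(3 + \frac{1}{2} \left(-5\right)\right) = \left(y^{2} + 2 y\right) + \left(3 - \frac{5}{2}\right) = \left(y^{2} + 2 y\right) + \frac{1}{2} = \frac{1}{2} + y^{2} + 2 y$)
$n{\left(T \right)} = - \frac{5}{2}$ ($n{\left(T \right)} = \frac{1}{2} - 3 = - \frac{5}{2}$)
$n{\left(6 \right)} \left(- 3 \left(S{\left(-4 \right)} - 1\right)\right) 5 = - \frac{5 \left(- 3 \left(\left(\frac{1}{2} + \left(-4\right)^{2} + 2 \left(-4\right)\right) - 1\right)\right)}{2} \cdot 5 = - \frac{5 \left(- 3 \left(\left(\frac{1}{2} + 16 - 8\right) - 1\right)\right)}{2} \cdot 5 = - \frac{5 \left(- 3 \left(\frac{17}{2} - 1\right)\right)}{2} \cdot 5 = - \frac{5 \left(\left(-3\right) \frac{15}{2}\right)}{2} \cdot 5 = \left(- \frac{5}{2}\right) \left(- \frac{45}{2}\right) 5 = \frac{225}{4} \cdot 5 = \frac{1125}{4}$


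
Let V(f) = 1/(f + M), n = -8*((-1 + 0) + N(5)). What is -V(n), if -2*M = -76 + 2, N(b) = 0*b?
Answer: -1/45 ≈ -0.022222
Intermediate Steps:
N(b) = 0
M = 37 (M = -(-76 + 2)/2 = -½*(-74) = 37)
n = 8 (n = -8*((-1 + 0) + 0) = -8*(-1 + 0) = -8*(-1) = 8)
V(f) = 1/(37 + f) (V(f) = 1/(f + 37) = 1/(37 + f))
-V(n) = -1/(37 + 8) = -1/45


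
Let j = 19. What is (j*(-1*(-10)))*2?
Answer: 380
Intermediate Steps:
(j*(-1*(-10)))*2 = (19*(-1*(-10)))*2 = (19*10)*2 = 190*2 = 380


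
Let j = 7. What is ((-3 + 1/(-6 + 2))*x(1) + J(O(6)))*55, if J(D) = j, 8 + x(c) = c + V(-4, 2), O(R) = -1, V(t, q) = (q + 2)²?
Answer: -4895/4 ≈ -1223.8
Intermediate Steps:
V(t, q) = (2 + q)²
x(c) = 8 + c (x(c) = -8 + (c + (2 + 2)²) = -8 + (c + 4²) = -8 + (c + 16) = -8 + (16 + c) = 8 + c)
J(D) = 7
((-3 + 1/(-6 + 2))*x(1) + J(O(6)))*55 = ((-3 + 1/(-6 + 2))*(8 + 1) + 7)*55 = ((-3 + 1/(-4))*9 + 7)*55 = ((-3 - ¼)*9 + 7)*55 = (-13/4*9 + 7)*55 = (-117/4 + 7)*55 = -89/4*55 = -4895/4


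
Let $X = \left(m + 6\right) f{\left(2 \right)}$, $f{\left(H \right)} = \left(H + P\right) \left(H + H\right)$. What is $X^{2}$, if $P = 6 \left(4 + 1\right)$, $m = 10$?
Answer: $4194304$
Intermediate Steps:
$P = 30$ ($P = 6 \cdot 5 = 30$)
$f{\left(H \right)} = 2 H \left(30 + H\right)$ ($f{\left(H \right)} = \left(H + 30\right) \left(H + H\right) = \left(30 + H\right) 2 H = 2 H \left(30 + H\right)$)
$X = 2048$ ($X = \left(10 + 6\right) 2 \cdot 2 \left(30 + 2\right) = 16 \cdot 2 \cdot 2 \cdot 32 = 16 \cdot 128 = 2048$)
$X^{2} = 2048^{2} = 4194304$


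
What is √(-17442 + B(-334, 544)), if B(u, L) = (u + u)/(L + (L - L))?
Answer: I*√80657486/68 ≈ 132.07*I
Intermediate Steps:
B(u, L) = 2*u/L (B(u, L) = (2*u)/(L + 0) = (2*u)/L = 2*u/L)
√(-17442 + B(-334, 544)) = √(-17442 + 2*(-334)/544) = √(-17442 + 2*(-334)*(1/544)) = √(-17442 - 167/136) = √(-2372279/136) = I*√80657486/68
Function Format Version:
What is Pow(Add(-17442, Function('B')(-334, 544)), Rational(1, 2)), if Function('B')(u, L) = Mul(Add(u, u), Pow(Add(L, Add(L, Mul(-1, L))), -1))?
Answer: Mul(Rational(1, 68), I, Pow(80657486, Rational(1, 2))) ≈ Mul(132.07, I)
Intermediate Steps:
Function('B')(u, L) = Mul(2, u, Pow(L, -1)) (Function('B')(u, L) = Mul(Mul(2, u), Pow(Add(L, 0), -1)) = Mul(Mul(2, u), Pow(L, -1)) = Mul(2, u, Pow(L, -1)))
Pow(Add(-17442, Function('B')(-334, 544)), Rational(1, 2)) = Pow(Add(-17442, Mul(2, -334, Pow(544, -1))), Rational(1, 2)) = Pow(Add(-17442, Mul(2, -334, Rational(1, 544))), Rational(1, 2)) = Pow(Add(-17442, Rational(-167, 136)), Rational(1, 2)) = Pow(Rational(-2372279, 136), Rational(1, 2)) = Mul(Rational(1, 68), I, Pow(80657486, Rational(1, 2)))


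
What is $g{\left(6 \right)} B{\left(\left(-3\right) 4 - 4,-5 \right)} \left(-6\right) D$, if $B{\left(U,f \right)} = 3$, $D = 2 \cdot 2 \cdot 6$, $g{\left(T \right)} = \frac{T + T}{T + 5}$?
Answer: $- \frac{5184}{11} \approx -471.27$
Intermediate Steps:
$g{\left(T \right)} = \frac{2 T}{5 + T}$
$D = 24$ ($D = 4 \cdot 6 = 24$)
$g{\left(6 \right)} B{\left(\left(-3\right) 4 - 4,-5 \right)} \left(-6\right) D = 2 \cdot 6 \frac{1}{5 + 6} \cdot 3 \left(-6\right) 24 = 2 \cdot 6 \cdot \frac{1}{11} \left(\left(-18\right) 24\right) = 2 \cdot 6 \cdot \frac{1}{11} \left(-432\right) = \frac{12}{11} \left(-432\right) = - \frac{5184}{11}$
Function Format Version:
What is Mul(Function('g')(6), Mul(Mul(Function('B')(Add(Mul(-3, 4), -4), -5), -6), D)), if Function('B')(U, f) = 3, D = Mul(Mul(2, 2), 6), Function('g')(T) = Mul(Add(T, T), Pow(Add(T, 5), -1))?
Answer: Rational(-5184, 11) ≈ -471.27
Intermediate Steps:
Function('g')(T) = Mul(2, T, Pow(Add(5, T), -1)) (Function('g')(T) = Mul(Mul(2, T), Pow(Add(5, T), -1)) = Mul(2, T, Pow(Add(5, T), -1)))
D = 24 (D = Mul(4, 6) = 24)
Mul(Function('g')(6), Mul(Mul(Function('B')(Add(Mul(-3, 4), -4), -5), -6), D)) = Mul(Mul(2, 6, Pow(Add(5, 6), -1)), Mul(Mul(3, -6), 24)) = Mul(Mul(2, 6, Pow(11, -1)), Mul(-18, 24)) = Mul(Mul(2, 6, Rational(1, 11)), -432) = Mul(Rational(12, 11), -432) = Rational(-5184, 11)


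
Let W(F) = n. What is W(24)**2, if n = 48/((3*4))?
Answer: 16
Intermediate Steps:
n = 4 (n = 48/12 = 48*(1/12) = 4)
W(F) = 4
W(24)**2 = 4**2 = 16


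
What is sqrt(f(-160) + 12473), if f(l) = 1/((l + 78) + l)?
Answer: 9*sqrt(74530)/22 ≈ 111.68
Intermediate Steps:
f(l) = 1/(78 + 2*l) (f(l) = 1/((78 + l) + l) = 1/(78 + 2*l))
sqrt(f(-160) + 12473) = sqrt(1/(2*(39 - 160)) + 12473) = sqrt((1/2)/(-121) + 12473) = sqrt((1/2)*(-1/121) + 12473) = sqrt(-1/242 + 12473) = sqrt(3018465/242) = 9*sqrt(74530)/22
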